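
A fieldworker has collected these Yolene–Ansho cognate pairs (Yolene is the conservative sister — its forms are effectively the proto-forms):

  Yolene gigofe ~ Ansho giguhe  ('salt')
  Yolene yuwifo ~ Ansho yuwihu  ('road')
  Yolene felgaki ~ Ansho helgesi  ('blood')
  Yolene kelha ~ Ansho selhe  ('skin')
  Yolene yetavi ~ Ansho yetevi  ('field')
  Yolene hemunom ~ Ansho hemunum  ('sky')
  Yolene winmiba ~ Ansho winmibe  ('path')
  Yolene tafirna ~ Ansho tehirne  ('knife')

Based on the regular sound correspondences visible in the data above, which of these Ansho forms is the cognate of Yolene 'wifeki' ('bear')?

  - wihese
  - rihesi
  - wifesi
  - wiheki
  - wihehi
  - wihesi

gigofe ~ giguhe — Yolene f corresponds to Ansho h between vowels (before a front vowel).
felgaki ~ helgesi — Yolene k corresponds to Ansho s between vowels (before a front vowel).
Applying these to Yolene 'wifeki':
  wifeki → wiheki   (f→h between vowels (before a front vowel))
  wiheki → wihesi   (k→s between vowels (before a front vowel))
So the Ansho cognate is 'wihesi'.

wihesi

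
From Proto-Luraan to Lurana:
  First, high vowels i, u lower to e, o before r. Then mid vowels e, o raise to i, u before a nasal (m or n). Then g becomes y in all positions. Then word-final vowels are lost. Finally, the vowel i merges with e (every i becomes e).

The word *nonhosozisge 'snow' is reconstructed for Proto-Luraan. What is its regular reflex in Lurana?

nunhosozesy

Lurana: *nonhosozisge > nunhosozisge > nunhosozisye > nunhosozisy > nunhosozesy  (by pre-nasal raising, unconditioned shift, apocope, vowel merger)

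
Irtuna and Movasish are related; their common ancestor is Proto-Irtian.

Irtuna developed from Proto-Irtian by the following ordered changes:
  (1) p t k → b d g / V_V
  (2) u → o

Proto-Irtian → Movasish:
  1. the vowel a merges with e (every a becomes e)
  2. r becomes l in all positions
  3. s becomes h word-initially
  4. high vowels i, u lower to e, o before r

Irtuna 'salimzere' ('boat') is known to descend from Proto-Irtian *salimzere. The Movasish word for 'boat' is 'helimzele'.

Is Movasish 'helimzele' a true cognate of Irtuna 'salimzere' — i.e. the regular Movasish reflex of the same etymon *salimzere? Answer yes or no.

yes

Derive the expected Movasish reflex of *salimzere:
Movasish: *salimzere
  salimzere → selimzere   [vowel merger]
  selimzere → selimzele   [unconditioned shift]
  selimzele → helimzele   [debuccalisation]
  helimzele (rule 4 does not apply)
  giving Movasish helimzele.
Movasish 'helimzele' matches the regular reflex exactly, so the pair is cognate.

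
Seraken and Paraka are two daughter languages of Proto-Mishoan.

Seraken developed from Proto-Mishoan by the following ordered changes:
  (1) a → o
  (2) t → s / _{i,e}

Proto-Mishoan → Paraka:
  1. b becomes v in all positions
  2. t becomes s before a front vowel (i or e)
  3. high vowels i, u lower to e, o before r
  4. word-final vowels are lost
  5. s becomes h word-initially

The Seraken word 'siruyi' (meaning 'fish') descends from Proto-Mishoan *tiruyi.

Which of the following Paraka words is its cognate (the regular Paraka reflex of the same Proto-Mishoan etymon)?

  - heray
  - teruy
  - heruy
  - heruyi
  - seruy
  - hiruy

Paraka: *tiruyi
  tiruyi (rule 1 does not apply)
  tiruyi → siruyi   [palatalisation]
  siruyi → seruyi   [pre-rhotic lowering]
  seruyi → seruy   [apocope]
  seruy → heruy   [debuccalisation]
  giving Paraka heruy.

heruy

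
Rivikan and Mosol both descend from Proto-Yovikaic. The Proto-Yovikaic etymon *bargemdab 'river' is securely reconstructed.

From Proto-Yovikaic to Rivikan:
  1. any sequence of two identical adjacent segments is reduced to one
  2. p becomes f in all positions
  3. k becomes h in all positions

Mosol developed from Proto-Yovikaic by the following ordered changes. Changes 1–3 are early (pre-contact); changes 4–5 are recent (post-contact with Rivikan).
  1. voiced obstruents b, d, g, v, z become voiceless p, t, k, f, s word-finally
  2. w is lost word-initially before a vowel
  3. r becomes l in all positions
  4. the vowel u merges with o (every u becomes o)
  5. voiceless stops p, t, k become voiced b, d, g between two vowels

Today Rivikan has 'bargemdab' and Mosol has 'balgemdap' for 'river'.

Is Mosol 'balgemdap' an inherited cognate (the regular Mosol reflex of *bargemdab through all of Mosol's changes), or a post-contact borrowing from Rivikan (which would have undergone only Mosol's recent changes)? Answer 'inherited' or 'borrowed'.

If inherited, *bargemdab would pass through all of Mosol's changes:
Mosol: *bargemdab > bargemdap > balgemdap  (by final devoicing, unconditioned shift)
If borrowed from Rivikan 'bargemdab' after the early changes, it would undergo only the recent ones:
  rule 4 (vowel merger): no change (bargemdab)
  rule 5 (intervocalic voicing): no change (bargemdab)
  ⇒ as a loan: bargemdab
Mosol 'balgemdap' matches the inherited outcome exactly, so it is an inherited cognate, not a loan.

inherited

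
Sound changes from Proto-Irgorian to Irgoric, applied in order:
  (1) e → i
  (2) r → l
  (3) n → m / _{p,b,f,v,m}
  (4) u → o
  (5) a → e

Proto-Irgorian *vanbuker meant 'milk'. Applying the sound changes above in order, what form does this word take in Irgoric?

vembokil

Irgoric: *vanbuker > vanbukir > vanbukil > vambukil > vambokil > vembokil  (by vowel merger, unconditioned shift, nasal place assimilation, vowel merger, vowel merger)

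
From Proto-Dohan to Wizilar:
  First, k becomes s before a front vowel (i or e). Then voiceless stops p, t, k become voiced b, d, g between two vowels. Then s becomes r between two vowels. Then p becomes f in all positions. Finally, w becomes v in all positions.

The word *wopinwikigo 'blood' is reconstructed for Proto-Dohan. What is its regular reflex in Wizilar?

vobinvirigo

Wizilar: *wopinwikigo
  wopinwikigo → wopinwisigo   [palatalisation]
  wopinwisigo → wobinwisigo   [intervocalic voicing]
  wobinwisigo → wobinwirigo   [rhotacism]
  wobinwirigo (rule 4 does not apply)
  wobinwirigo → vobinvirigo   [unconditioned shift]
  giving Wizilar vobinvirigo.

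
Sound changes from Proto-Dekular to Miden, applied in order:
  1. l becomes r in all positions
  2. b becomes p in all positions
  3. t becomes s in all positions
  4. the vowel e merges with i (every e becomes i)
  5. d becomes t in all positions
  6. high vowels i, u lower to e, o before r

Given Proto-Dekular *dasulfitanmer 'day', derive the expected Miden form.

Miden: start from *dasulfitanmer.
  rule 1 (unconditioned shift): dasulfitanmer → dasurfitanmer
  rule 2: no change — dasurfitanmer
  rule 3 (unconditioned shift): dasurfitanmer → dasurfisanmer
  rule 4 (vowel merger): dasurfisanmer → dasurfisanmir
  rule 5 (unconditioned shift): dasurfisanmir → tasurfisanmir
  rule 6 (pre-rhotic lowering): tasurfisanmir → tasorfisanmer
  ⇒ Miden tasorfisanmer

tasorfisanmer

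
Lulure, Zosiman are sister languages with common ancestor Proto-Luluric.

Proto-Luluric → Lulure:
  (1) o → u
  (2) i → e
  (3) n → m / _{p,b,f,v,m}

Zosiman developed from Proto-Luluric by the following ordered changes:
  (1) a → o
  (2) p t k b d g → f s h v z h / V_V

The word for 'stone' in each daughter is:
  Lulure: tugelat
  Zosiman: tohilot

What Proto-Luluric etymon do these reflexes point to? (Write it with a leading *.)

*togilat

Position 4: Lulure has e, Zosiman has i. Zosiman preserves i here (none of its changes turn any other segment into i), so the proto-segment is *i.
Position 3: Lulure has g, Zosiman has h. Lulure preserves g here (none of its changes turn any other segment into g), so the proto-segment is *g.
Continuing position by position gives *togilat; check it forward:
Lulure: *togilat > tugilat > tugelat  (by vowel merger, vowel merger)
Zosiman: *togilat > togilot > tohilot  (by vowel merger, intervocalic lenition)
No other proto-form is consistent with every reflex, so the reconstruction is *togilat.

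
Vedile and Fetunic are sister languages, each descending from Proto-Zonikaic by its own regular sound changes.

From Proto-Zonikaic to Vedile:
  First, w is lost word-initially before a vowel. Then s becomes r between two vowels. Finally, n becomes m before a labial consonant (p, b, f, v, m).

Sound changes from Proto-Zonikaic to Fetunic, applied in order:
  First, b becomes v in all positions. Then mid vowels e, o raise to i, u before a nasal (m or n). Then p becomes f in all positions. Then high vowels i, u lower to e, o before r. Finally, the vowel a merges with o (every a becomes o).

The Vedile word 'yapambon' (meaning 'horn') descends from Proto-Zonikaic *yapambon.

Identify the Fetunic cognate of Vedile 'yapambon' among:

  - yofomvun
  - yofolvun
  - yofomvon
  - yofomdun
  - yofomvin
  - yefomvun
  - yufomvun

yofomvun

Fetunic: *yapambon > yapamvon > yapamvun > yafamvun > yofomvun  (by unconditioned shift, pre-nasal raising, unconditioned shift, vowel merger)
Only 'yofomvun' matches the regular Fetunic development of *yapambon.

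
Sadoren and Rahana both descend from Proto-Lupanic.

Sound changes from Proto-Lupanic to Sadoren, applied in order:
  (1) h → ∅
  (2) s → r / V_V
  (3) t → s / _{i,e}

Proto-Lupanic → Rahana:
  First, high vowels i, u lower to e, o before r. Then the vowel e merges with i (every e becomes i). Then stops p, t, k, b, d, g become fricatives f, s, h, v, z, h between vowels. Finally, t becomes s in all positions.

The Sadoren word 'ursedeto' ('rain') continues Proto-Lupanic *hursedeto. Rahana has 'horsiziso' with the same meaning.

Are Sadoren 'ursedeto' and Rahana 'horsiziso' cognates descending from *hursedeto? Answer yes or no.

Derive the expected Rahana reflex of *hursedeto:
Rahana: start from *hursedeto.
  rule 1 (pre-rhotic lowering): hursedeto → horsedeto
  rule 2 (vowel merger): horsedeto → horsidito
  rule 3 (intervocalic lenition): horsidito → horsiziso
  rule 4: no change — horsiziso
  ⇒ Rahana horsiziso
Rahana 'horsiziso' matches the regular reflex exactly, so the pair is cognate.

yes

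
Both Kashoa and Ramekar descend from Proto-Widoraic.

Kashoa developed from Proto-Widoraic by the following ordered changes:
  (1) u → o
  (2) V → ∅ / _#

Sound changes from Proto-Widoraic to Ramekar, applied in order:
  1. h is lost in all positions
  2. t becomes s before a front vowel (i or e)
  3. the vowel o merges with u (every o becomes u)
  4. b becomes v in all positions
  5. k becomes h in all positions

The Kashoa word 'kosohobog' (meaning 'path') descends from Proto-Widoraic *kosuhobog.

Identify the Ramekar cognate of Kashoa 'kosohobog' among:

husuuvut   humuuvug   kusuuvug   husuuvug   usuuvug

husuuvug

Ramekar: *kosuhobog > kosuobog > kusuubug > kusuuvug > husuuvug  (by h-loss, vowel merger, unconditioned shift, unconditioned shift)
The other candidates each miss or misapply at least one Ramekar change.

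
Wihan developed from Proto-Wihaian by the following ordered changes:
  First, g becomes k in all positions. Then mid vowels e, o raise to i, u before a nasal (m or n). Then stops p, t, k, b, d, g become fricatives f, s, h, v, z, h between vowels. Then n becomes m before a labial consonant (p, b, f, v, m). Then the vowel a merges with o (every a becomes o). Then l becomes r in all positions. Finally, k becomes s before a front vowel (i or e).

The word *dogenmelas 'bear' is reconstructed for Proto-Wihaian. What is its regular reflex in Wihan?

Wihan: *dogenmelas > dokenmelas > dokinmelas > dohinmelas > dohimmelas > dohimmelos > dohimmeros  (by unconditioned shift, pre-nasal raising, intervocalic lenition, nasal place assimilation, vowel merger, unconditioned shift)

dohimmeros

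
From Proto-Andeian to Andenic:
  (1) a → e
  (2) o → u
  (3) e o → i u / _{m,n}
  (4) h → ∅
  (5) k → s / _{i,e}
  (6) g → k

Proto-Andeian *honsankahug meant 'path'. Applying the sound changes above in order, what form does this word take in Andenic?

Andenic: *honsankahug
  honsankahug → honsenkehug   [vowel merger]
  honsenkehug → hunsenkehug   [vowel merger]
  hunsenkehug → hunsinkehug   [pre-nasal raising]
  hunsinkehug → unsinkeug   [h-loss]
  unsinkeug → unsinseug   [palatalisation]
  unsinseug → unsinseuk   [unconditioned shift]
  giving Andenic unsinseuk.

unsinseuk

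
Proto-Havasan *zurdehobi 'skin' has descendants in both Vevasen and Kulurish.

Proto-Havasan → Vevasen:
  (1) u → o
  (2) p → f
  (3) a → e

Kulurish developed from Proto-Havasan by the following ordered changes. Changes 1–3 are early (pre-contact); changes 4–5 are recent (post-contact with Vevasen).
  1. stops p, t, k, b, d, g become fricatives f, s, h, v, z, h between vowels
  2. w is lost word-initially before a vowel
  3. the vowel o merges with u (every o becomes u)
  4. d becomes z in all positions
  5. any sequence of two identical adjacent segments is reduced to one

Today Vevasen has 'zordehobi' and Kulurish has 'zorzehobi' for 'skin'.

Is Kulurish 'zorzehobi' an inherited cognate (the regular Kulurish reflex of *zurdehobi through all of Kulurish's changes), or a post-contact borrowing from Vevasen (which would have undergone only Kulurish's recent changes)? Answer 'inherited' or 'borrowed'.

borrowed

If inherited, *zurdehobi would pass through all of Kulurish's changes:
Kulurish: *zurdehobi
  zurdehobi → zurdehovi   [intervocalic lenition]
  zurdehovi (rule 2 does not apply)
  zurdehovi → zurdehuvi   [vowel merger]
  zurdehuvi → zurzehuvi   [unconditioned shift]
  zurzehuvi (rule 5 does not apply)
  giving Kulurish zurzehuvi.
If borrowed from Vevasen 'zordehobi' after the early changes, it would undergo only the recent ones:
  rule 4 (unconditioned shift): zordehobi → zorzehobi
  rule 5 (degemination): no change (zorzehobi)
  ⇒ as a loan: zorzehobi
Kulurish 'zorzehobi' matches the loan outcome 'zorzehobi', not the inherited 'zurzehuvi' — it skipped the early Kulurish changes, so it was borrowed from Vevasen.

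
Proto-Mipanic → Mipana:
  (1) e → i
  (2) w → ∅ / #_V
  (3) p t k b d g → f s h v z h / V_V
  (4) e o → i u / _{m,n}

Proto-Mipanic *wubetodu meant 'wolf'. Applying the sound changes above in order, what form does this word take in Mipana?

uvisozu

Mipana: *wubetodu
  wubetodu → wubitodu   [vowel merger]
  wubitodu → ubitodu   [glide loss]
  ubitodu → uvisozu   [intervocalic lenition]
  uvisozu (rule 4 does not apply)
  giving Mipana uvisozu.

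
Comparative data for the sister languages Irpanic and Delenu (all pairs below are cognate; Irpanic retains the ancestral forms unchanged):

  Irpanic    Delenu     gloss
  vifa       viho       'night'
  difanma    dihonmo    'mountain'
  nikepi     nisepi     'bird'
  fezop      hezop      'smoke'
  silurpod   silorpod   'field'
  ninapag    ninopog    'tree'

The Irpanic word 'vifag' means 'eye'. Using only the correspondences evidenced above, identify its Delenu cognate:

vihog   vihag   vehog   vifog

vifa ~ viho, difanma ~ dihonmo — Irpanic f corresponds to Delenu h between vowels (before a back vowel).
ninapag ~ ninopog — Irpanic a corresponds to Delenu o after a consonant, before a consonant other than r, m, n, p, b, f, v.
Applying these to Irpanic 'vifag':
  vifag → vihag   (f→h between vowels (before a back vowel))
  vihag → vihog   (a→o after a consonant, before a consonant other than r, m, n, p, b, f, v)
So the Delenu cognate is 'vihog'.

vihog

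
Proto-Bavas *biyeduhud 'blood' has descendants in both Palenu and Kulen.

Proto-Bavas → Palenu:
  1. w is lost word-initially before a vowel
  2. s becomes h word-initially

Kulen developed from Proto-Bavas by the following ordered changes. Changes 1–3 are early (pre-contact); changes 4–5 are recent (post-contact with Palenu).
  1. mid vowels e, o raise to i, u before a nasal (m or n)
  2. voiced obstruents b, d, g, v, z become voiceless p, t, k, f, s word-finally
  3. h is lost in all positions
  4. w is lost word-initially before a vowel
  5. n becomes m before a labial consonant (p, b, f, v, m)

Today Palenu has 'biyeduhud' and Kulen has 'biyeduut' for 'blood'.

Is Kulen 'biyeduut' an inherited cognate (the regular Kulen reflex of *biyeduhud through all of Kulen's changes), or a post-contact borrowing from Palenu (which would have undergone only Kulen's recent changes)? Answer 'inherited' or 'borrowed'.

inherited

If inherited, *biyeduhud would pass through all of Kulen's changes:
Kulen: *biyeduhud > biyeduhut > biyeduut  (by final devoicing, h-loss)
If borrowed from Palenu 'biyeduhud' after the early changes, it would undergo only the recent ones:
  rule 4 (glide loss): no change (biyeduhud)
  rule 5 (nasal place assimilation): no change (biyeduhud)
  ⇒ as a loan: biyeduhud
Kulen 'biyeduut' matches the inherited outcome exactly, so it is an inherited cognate, not a loan.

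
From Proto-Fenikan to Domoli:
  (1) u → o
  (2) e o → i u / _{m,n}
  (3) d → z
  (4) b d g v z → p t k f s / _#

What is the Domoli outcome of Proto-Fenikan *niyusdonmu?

niyoszunmo

Domoli: *niyusdonmu > niyosdonmo > niyosdunmo > niyoszunmo  (by vowel merger, pre-nasal raising, unconditioned shift)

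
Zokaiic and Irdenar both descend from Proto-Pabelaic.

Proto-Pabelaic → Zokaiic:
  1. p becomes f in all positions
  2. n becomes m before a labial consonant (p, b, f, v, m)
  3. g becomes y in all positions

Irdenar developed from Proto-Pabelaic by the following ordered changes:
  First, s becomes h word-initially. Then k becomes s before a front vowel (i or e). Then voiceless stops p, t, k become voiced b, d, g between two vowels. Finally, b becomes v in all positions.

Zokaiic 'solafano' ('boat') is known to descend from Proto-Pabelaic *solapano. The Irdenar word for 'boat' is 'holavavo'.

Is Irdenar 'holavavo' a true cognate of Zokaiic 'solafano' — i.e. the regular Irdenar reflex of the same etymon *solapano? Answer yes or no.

no

Derive the expected Irdenar reflex of *solapano:
Irdenar: *solapano
  solapano → holapano   [debuccalisation]
  holapano (rule 2 does not apply)
  holapano → holabano   [intervocalic voicing]
  holabano → holavano   [unconditioned shift]
  giving Irdenar holavano.
The regular Irdenar reflex would be 'holavano', but the attested form is 'holavavo'. The correspondence is irregular, so they are not cognates (the Irdenar form has a different source).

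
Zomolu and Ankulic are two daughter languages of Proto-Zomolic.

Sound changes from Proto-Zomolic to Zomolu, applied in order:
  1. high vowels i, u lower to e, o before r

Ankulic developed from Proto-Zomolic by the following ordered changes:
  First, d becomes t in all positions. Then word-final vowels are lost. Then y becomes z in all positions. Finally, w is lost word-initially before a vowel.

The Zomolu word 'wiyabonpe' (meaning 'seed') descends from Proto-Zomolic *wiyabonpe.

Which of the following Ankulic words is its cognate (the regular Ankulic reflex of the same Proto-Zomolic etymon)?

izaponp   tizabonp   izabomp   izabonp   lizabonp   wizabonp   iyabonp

izabonp

Ankulic: start from *wiyabonpe.
  rule 1: no change — wiyabonpe
  rule 2 (apocope): wiyabonpe → wiyabonp
  rule 3 (unconditioned shift): wiyabonp → wizabonp
  rule 4 (glide loss): wizabonp → izabonp
  ⇒ Ankulic izabonp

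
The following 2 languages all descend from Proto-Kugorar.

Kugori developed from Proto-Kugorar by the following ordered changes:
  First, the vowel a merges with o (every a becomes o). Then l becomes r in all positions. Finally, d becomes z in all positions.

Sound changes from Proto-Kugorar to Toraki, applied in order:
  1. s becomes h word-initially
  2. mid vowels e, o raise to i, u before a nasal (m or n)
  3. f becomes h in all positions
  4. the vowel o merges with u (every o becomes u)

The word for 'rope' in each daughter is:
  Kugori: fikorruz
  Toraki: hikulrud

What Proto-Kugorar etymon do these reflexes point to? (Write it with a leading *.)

Position 8: Kugori has z, Toraki has d. Toraki preserves d here (none of its changes turn any other segment into d), so the proto-segment is *d.
Position 5: Kugori has r, Toraki has l. Toraki preserves l here (none of its changes turn any other segment into l), so the proto-segment is *l.
Position 4: Kugori has o, Toraki has u. Taking the neighbouring segments as reconstructed: Kugori o could go back to *a or *o; Toraki u could go back to *o or *u — the one source consistent with every daughter is *o.
Verify the candidate proto-form against each daughter:
Kugori: *fikolrud > fikorrud > fikorruz  (by unconditioned shift, unconditioned shift)
Toraki: start from *fikolrud.
  rule 1: no change — fikolrud
  rule 2: no change — fikolrud
  rule 3 (unconditioned shift): fikolrud → hikolrud
  rule 4 (vowel merger): hikolrud → hikulrud
  ⇒ Toraki hikulrud
Only *fikolrud yields all of Kugori fikorruz, Toraki hikulrud.

*fikolrud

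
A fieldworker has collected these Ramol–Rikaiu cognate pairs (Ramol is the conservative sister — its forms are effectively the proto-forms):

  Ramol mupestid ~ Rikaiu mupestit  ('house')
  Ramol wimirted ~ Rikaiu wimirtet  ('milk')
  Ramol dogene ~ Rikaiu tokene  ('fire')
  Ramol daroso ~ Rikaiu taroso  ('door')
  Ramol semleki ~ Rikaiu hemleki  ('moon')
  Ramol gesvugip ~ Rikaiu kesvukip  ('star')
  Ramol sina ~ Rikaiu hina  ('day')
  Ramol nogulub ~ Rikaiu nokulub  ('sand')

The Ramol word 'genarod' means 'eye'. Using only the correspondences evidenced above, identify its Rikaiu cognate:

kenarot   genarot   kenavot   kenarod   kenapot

gesvugip ~ kesvukip — Ramol g corresponds to Rikaiu k word-initially before a front vowel.
mupestid ~ mupestit, wimirted ~ wimirtet — Ramol d corresponds to Rikaiu t word-finally.
Applying these to Ramol 'genarod':
  genarod → kenarod   (g→k word-initially before a front vowel)
  kenarod → kenarot   (d→t word-finally)
So the Rikaiu cognate is 'kenarot'.

kenarot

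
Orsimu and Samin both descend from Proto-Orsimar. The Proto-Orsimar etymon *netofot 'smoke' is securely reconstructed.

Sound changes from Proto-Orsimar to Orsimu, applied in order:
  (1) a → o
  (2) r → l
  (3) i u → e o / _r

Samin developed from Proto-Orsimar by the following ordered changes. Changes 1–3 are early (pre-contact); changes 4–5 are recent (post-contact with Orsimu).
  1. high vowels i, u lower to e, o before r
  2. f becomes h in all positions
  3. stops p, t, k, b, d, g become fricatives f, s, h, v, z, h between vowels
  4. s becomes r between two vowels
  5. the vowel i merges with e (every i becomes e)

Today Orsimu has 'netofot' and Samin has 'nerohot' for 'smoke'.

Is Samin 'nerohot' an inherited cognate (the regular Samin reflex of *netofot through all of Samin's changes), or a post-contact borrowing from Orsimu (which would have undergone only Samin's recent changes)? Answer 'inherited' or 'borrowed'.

inherited

If inherited, *netofot would pass through all of Samin's changes:
Samin: *netofot
  netofot (rule 1 does not apply)
  netofot → netohot   [unconditioned shift]
  netohot → nesohot   [intervocalic lenition]
  nesohot → nerohot   [rhotacism]
  nerohot (rule 5 does not apply)
  giving Samin nerohot.
If borrowed from Orsimu 'netofot' after the early changes, it would undergo only the recent ones:
  rule 4 (rhotacism): no change (netofot)
  rule 5 (vowel merger): no change (netofot)
  ⇒ as a loan: netofot
Samin 'nerohot' matches the inherited outcome exactly, so it is an inherited cognate, not a loan.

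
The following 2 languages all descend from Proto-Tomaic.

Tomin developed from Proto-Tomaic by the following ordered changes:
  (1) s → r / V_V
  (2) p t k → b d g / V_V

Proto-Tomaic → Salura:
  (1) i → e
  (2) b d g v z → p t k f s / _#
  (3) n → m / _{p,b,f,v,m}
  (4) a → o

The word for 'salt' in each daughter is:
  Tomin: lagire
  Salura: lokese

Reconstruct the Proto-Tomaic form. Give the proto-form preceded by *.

*lakise

Position 4: Tomin has i, Salura has e. Tomin preserves i here (none of its changes turn any other segment into i), so the proto-segment is *i.
Position 3: Tomin has g, Salura has k. Taking the neighbouring segments as reconstructed: Tomin g could go back to *k or *g; Salura k can only go back to *k — the one source consistent with every daughter is *k.
Continuing position by position gives *lakise; check it forward:
Tomin: *lakise > lakire > lagire  (by rhotacism, intervocalic voicing)
Salura: *lakise > lakese > lokese  (by vowel merger, vowel merger)
*lakise is the unique common source.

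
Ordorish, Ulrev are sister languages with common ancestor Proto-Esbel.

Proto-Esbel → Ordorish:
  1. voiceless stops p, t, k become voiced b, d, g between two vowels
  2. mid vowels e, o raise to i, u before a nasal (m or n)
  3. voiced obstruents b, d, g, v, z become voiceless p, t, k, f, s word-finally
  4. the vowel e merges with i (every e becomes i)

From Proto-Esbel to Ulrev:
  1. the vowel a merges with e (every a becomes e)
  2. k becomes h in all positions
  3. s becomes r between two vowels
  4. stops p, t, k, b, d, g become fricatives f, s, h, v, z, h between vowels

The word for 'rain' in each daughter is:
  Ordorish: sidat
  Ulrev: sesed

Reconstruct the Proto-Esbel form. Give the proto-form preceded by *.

*setad

Position 3: Ordorish has d, Ulrev has s. Taking the neighbouring segments as reconstructed: Ordorish d could go back to *t or *d; Ulrev s can only go back to *t — the one source consistent with every daughter is *t.
Position 2: Ordorish has i, Ulrev has e. Taking the neighbouring segments as reconstructed: Ordorish i could go back to *e or *i; Ulrev e could go back to *a or *e — the one source consistent with every daughter is *e.
This points to *setad. Verify forward in each daughter:
Ordorish: start from *setad.
  rule 1 (intervocalic voicing): setad → sedad
  rule 2: no change — sedad
  rule 3 (final devoicing): sedad → sedat
  rule 4 (vowel merger): sedat → sidat
  ⇒ Ordorish sidat
Ulrev: *setad
  setad → seted   [vowel merger]
  seted (rule 2 does not apply)
  seted (rule 3 does not apply)
  seted → sesed   [intervocalic lenition]
  giving Ulrev sesed.
No other proto-form is consistent with every reflex, so the reconstruction is *setad.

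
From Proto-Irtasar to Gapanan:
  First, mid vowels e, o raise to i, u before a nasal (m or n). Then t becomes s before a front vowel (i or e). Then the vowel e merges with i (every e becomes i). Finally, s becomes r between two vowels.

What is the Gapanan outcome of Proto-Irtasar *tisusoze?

sirurozi

Gapanan: start from *tisusoze.
  rule 1: no change — tisusoze
  rule 2 (palatalisation): tisusoze → sisusoze
  rule 3 (vowel merger): sisusoze → sisusozi
  rule 4 (rhotacism): sisusozi → sirurozi
  ⇒ Gapanan sirurozi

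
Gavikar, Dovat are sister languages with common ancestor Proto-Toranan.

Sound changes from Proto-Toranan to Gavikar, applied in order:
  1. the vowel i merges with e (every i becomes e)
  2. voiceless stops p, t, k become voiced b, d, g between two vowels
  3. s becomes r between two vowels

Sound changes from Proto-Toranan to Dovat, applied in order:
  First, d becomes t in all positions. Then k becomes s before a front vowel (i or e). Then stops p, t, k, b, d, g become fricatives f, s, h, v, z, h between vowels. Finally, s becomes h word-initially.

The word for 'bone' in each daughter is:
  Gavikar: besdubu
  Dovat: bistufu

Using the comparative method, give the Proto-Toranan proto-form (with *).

Position 2: Gavikar has e, Dovat has i. Dovat preserves i here (none of its changes turn any other segment into i), so the proto-segment is *i.
Position 4: Gavikar has d, Dovat has t. Taking the neighbouring segments as reconstructed: Gavikar d can only go back to *d; Dovat t could go back to *t or *d — the one source consistent with every daughter is *d.
This points to *bisdupu. Verify forward in each daughter:
Gavikar: *bisdupu > besdupu > besdubu  (by vowel merger, intervocalic voicing)
Dovat: *bisdupu > bistupu > bistufu  (by unconditioned shift, intervocalic lenition)
*bisdupu is the unique common source.

*bisdupu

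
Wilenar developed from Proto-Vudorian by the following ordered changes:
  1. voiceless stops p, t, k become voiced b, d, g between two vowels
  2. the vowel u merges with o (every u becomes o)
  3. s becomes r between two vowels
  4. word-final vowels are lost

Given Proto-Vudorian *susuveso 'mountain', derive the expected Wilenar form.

sorover

Wilenar: *susuveso
  susuveso (rule 1 does not apply)
  susuveso → sosoveso   [vowel merger]
  sosoveso → sorovero   [rhotacism]
  sorovero → sorover   [apocope]
  giving Wilenar sorover.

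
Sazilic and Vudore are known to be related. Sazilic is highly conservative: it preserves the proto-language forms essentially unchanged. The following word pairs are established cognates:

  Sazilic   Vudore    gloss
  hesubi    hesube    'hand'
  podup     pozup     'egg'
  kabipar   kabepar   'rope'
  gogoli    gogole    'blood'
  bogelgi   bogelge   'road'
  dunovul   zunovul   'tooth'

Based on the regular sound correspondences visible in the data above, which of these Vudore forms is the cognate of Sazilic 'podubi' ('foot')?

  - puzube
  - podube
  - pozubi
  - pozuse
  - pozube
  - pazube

podup ~ pozup — Sazilic d corresponds to Vudore z between vowels (before a back vowel).
hesubi ~ hesube, gogoli ~ gogole — Sazilic i corresponds to Vudore e word-finally.
Applying these to Sazilic 'podubi':
  podubi → pozubi   (d→z between vowels (before a back vowel))
  pozubi → pozube   (i→e word-finally)
So the Vudore cognate is 'pozube'.

pozube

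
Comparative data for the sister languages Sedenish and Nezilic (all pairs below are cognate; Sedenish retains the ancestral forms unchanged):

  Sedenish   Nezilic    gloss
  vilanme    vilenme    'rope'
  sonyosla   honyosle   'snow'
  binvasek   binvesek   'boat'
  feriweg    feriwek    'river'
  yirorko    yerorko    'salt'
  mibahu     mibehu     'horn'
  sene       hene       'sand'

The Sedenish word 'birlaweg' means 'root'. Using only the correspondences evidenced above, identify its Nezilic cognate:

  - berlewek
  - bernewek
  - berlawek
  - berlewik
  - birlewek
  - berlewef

yirorko ~ yerorko — Sedenish i corresponds to Nezilic e after a consonant, before r.
binvasek ~ binvesek, mibahu ~ mibehu — Sedenish a corresponds to Nezilic e after a consonant, before a consonant other than r, m, n, p, b, f, v.
feriweg ~ feriwek — Sedenish g corresponds to Nezilic k word-finally.
Applying these to Sedenish 'birlaweg':
  birlaweg → berlaweg   (i→e after a consonant, before r)
  berlaweg → berleweg   (a→e after a consonant, before a consonant other than r, m, n, p, b, f, v)
  berleweg → berlewek   (g→k word-finally)
So the Nezilic cognate is 'berlewek'.

berlewek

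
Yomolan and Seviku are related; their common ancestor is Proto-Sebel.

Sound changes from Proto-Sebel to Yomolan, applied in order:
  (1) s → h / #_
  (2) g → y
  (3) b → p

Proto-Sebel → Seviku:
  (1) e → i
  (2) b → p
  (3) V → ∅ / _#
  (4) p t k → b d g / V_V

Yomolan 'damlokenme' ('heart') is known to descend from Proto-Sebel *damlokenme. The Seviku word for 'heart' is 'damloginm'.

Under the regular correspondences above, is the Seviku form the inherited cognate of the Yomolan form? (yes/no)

yes

Derive the expected Seviku reflex of *damlokenme:
Seviku: start from *damlokenme.
  rule 1 (vowel merger): damlokenme → damlokinmi
  rule 2: no change — damlokinmi
  rule 3 (apocope): damlokinmi → damlokinm
  rule 4 (intervocalic voicing): damlokinm → damloginm
  ⇒ Seviku damloginm
Seviku 'damloginm' matches the regular reflex exactly, so the pair is cognate.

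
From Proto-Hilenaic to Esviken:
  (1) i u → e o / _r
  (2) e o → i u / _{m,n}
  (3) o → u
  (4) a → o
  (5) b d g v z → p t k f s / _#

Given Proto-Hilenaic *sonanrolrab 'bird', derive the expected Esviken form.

sunonrulrop

Esviken: *sonanrolrab > sunanrolrab > sunanrulrab > sunonrulrob > sunonrulrop  (by pre-nasal raising, vowel merger, vowel merger, final devoicing)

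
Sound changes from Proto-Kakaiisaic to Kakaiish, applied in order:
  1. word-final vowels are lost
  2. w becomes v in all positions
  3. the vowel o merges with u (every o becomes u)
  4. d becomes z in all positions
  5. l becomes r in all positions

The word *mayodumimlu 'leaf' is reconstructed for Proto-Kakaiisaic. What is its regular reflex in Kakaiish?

Kakaiish: start from *mayodumimlu.
  rule 1 (apocope): mayodumimlu → mayodumiml
  rule 2: no change — mayodumiml
  rule 3 (vowel merger): mayodumiml → mayudumiml
  rule 4 (unconditioned shift): mayudumiml → mayuzumiml
  rule 5 (unconditioned shift): mayuzumiml → mayuzumimr
  ⇒ Kakaiish mayuzumimr

mayuzumimr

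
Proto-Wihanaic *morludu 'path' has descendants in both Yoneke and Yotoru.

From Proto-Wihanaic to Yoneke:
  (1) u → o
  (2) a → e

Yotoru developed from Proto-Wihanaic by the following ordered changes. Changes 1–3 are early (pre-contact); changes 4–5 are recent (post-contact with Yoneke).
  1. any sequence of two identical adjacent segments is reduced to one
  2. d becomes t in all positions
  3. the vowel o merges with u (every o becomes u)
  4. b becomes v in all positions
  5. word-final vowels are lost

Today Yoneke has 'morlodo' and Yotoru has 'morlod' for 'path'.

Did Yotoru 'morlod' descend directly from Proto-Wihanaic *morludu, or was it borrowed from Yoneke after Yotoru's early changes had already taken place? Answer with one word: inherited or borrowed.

borrowed

If inherited, *morludu would pass through all of Yotoru's changes:
Yotoru: *morludu > morlutu > murlutu > murlut  (by unconditioned shift, vowel merger, apocope)
If borrowed from Yoneke 'morlodo' after the early changes, it would undergo only the recent ones:
  rule 4 (unconditioned shift): no change (morlodo)
  rule 5 (apocope): morlodo → morlod
  ⇒ as a loan: morlod
Yotoru 'morlod' matches the loan outcome 'morlod', not the inherited 'murlut' — it skipped the early Yotoru changes, so it was borrowed from Yoneke.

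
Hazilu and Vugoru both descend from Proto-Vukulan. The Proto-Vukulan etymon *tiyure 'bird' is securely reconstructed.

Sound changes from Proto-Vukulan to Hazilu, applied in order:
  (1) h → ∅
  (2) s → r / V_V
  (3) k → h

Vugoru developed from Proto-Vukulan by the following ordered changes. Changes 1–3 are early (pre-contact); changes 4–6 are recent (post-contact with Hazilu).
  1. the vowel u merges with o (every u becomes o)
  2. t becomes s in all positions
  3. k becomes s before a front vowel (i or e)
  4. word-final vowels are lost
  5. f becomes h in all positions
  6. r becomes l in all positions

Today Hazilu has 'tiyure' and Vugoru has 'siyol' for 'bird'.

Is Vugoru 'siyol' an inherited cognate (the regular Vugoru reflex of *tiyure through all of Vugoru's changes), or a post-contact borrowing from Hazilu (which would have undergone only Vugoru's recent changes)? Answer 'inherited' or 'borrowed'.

If inherited, *tiyure would pass through all of Vugoru's changes:
Vugoru: start from *tiyure.
  rule 1 (vowel merger): tiyure → tiyore
  rule 2 (unconditioned shift): tiyore → siyore
  rule 3: no change — siyore
  rule 4 (apocope): siyore → siyor
  rule 5: no change — siyor
  rule 6 (unconditioned shift): siyor → siyol
  ⇒ Vugoru siyol
If borrowed from Hazilu 'tiyure' after the early changes, it would undergo only the recent ones:
  rule 4 (apocope): tiyure → tiyur
  rule 5 (unconditioned shift): no change (tiyur)
  rule 6 (unconditioned shift): tiyur → tiyul
  ⇒ as a loan: tiyul
Vugoru 'siyol' matches the inherited outcome exactly, so it is an inherited cognate, not a loan.

inherited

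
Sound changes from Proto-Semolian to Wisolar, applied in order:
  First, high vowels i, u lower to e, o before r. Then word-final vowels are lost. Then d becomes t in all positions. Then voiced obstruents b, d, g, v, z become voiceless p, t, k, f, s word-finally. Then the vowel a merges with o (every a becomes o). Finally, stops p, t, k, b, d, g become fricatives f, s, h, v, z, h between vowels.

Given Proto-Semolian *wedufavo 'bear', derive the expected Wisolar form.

Wisolar: start from *wedufavo.
  rule 1: no change — wedufavo
  rule 2 (apocope): wedufavo → wedufav
  rule 3 (unconditioned shift): wedufav → wetufav
  rule 4 (final devoicing): wetufav → wetufaf
  rule 5 (vowel merger): wetufaf → wetufof
  rule 6 (intervocalic lenition): wetufof → wesufof
  ⇒ Wisolar wesufof

wesufof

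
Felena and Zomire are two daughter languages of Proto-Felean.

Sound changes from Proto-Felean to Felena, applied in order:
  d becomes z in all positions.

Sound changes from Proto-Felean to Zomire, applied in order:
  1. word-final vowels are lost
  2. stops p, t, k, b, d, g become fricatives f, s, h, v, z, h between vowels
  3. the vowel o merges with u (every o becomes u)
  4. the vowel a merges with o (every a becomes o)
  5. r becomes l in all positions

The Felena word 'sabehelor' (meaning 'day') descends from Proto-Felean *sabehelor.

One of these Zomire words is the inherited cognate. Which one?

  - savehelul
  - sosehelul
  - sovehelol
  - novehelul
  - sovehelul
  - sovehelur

Zomire: start from *sabehelor.
  rule 1: no change — sabehelor
  rule 2 (intervocalic lenition): sabehelor → savehelor
  rule 3 (vowel merger): savehelor → savehelur
  rule 4 (vowel merger): savehelur → sovehelur
  rule 5 (unconditioned shift): sovehelur → sovehelul
  ⇒ Zomire sovehelul
Among the options, 'sovehelul' alone shows every Zomire change applied in order.

sovehelul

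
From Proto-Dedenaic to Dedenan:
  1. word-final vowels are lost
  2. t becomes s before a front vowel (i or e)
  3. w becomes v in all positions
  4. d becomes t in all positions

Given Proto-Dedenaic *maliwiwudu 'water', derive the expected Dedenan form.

Dedenan: *maliwiwudu
  maliwiwudu → maliwiwud   [apocope]
  maliwiwud (rule 2 does not apply)
  maliwiwud → malivivud   [unconditioned shift]
  malivivud → malivivut   [unconditioned shift]
  giving Dedenan malivivut.

malivivut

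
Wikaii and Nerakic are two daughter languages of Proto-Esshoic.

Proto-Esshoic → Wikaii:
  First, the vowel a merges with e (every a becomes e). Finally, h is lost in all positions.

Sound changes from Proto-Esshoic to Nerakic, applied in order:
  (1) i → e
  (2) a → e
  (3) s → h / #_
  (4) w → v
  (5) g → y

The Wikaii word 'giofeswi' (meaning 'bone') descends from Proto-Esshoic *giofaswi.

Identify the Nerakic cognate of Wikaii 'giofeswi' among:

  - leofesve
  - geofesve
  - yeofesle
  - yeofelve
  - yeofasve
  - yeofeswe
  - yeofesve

yeofesve

Nerakic: *giofaswi
  giofaswi → geofaswe   [vowel merger]
  geofaswe → geofeswe   [vowel merger]
  geofeswe (rule 3 does not apply)
  geofeswe → geofesve   [unconditioned shift]
  geofesve → yeofesve   [unconditioned shift]
  giving Nerakic yeofesve.
The other candidates each miss or misapply at least one Nerakic change.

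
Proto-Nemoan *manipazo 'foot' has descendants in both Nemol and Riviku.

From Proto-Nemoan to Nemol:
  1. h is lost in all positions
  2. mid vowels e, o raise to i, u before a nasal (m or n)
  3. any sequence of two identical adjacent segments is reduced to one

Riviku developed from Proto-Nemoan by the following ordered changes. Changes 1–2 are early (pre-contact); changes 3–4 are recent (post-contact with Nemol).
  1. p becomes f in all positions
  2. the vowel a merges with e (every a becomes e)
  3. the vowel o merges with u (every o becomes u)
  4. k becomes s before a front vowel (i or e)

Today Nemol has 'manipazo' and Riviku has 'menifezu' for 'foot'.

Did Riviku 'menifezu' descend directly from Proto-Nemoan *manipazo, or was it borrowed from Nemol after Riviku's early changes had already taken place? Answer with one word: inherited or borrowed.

If inherited, *manipazo would pass through all of Riviku's changes:
Riviku: start from *manipazo.
  rule 1 (unconditioned shift): manipazo → manifazo
  rule 2 (vowel merger): manifazo → menifezo
  rule 3 (vowel merger): menifezo → menifezu
  rule 4: no change — menifezu
  ⇒ Riviku menifezu
If borrowed from Nemol 'manipazo' after the early changes, it would undergo only the recent ones:
  rule 3 (vowel merger): manipazo → manipazu
  rule 4 (palatalisation): no change (manipazu)
  ⇒ as a loan: manipazu
Riviku 'menifezu' matches the inherited outcome exactly, so it is an inherited cognate, not a loan.

inherited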